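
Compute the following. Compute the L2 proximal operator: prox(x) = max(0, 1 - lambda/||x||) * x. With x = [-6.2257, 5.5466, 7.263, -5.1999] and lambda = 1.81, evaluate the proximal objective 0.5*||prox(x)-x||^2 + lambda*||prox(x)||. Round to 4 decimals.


Step 1: Compute ||x||.
||x|| = 12.2194
Step 2: Compute scaling factor.
scale = max(0, 1 - 1.81/12.2194) = 0.8519
Step 3: prox(x) = [-5.3035, 4.725, 6.1872, -4.4297]
||prox(x)|| = 10.4094
Step 4: Proximal objective.
0.5*||prox-x||^2 = 1.6381
lambda*||prox|| = 18.841
Total = 20.4791


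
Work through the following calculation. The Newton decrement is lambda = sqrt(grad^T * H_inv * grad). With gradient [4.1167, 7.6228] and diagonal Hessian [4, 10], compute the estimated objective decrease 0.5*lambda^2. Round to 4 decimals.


Step 1: H is diagonal, so H^(-1) * g = [1.0292, 0.7623].
Step 2: g^T H^(-1) g = sum_i g_i^2 / H_ii
  = (4.1167)^2/4 + (7.6228)^2/10
  = 4.2368 + 5.8107 = 10.0475
Step 3: Objective decrease = 0.5 * g^T H^(-1) g = 5.0238


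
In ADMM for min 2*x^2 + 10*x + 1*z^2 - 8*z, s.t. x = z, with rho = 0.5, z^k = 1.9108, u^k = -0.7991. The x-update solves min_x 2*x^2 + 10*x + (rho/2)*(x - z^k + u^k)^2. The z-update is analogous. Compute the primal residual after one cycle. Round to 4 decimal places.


ADMM iteration with rho = 0.5, z^k = 1.9108, u^k = -0.7991
Step 1: x-update.
Minimize 2*x^2 + 10*x + (0.5/2)*(x - 1.9108 - 0.7991)^2
FOC: (2*2 + 0.5)*x = -10 + 0.5*(1.9108 + 0.7991)
x^{k+1} = -1.9211
Step 2: z-update.
Minimize 1*z^2 - 8*z + (0.5/2)*(-1.9211 - z - 0.7991)^2
FOC: (2*1 + 0.5)*z = 8 + 0.5*(-1.9211 - 0.7991)
z^{k+1} = 2.656
Step 3: u-update.
u^{k+1} = -0.7991 - 1.9211 - 2.656 = -5.3762
Step 4: Primal residual = |-1.9211 - 2.656| = 4.5771


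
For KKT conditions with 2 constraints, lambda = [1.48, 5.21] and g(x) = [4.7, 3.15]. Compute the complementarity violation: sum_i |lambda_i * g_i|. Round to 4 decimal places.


KKT complementary slackness check:
lambda_1 * g_1 = 1.48 * 4.7 = 6.956
lambda_2 * g_2 = 5.21 * 3.15 = 16.4115
Total violation = 6.956 + 16.4115 = 23.3675


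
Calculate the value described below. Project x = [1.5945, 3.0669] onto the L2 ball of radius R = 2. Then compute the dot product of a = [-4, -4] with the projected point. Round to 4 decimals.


Step 1: Compute ||x|| (intermediates to 6 decimals).
||x|| = sqrt(1.5945^2 + 3.0669^2) = 3.456632
Step 2: Project.
Since ||x|| > R, scale = R/||x|| = 2/3.456632 = 0.578598, proj(x) = scale * x
proj(x) = [0.922575, 1.774502]
Step 3: Dot product.
a^T * proj(x) = -4*0.922575 - 4*1.774502 = -10.7883


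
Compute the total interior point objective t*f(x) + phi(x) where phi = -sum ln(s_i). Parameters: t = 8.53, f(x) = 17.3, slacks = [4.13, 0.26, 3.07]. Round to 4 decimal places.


Step 1: Compute log-barrier.
ln values: [1.4183, -1.3471, 1.1217]
phi = -(1.4183 - 1.3471 + 1.1217) = -1.1929
Step 2: Compute augmented objective.
t*f(x) = 8.53*17.3 = 147.569
Total = 147.569 - 1.1929 = 146.3761


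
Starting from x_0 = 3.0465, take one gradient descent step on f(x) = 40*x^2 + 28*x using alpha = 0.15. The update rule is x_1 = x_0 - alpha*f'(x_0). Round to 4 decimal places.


We compute the gradient at x_0 and apply the update.
f'(x) = 80*x + 28
f'(3.0465) = 80*3.0465 + 28 = 271.72
x_1 = 3.0465 - 0.15*271.72 = -37.7115


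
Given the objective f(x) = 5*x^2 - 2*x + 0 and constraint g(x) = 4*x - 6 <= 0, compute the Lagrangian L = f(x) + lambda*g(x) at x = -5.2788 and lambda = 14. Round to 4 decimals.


Step 1: Evaluate f(x).
f(-5.2788) = 5*(-5.2788)^2 - 2*(-5.2788) + 0 = 149.8862
Step 2: Evaluate g(x).
g(-5.2788) = 4*-5.2788 - 6 = -27.1152
Step 3: Compute Lagrangian.
L = 149.8862 + 14*-27.1152 = -229.7266


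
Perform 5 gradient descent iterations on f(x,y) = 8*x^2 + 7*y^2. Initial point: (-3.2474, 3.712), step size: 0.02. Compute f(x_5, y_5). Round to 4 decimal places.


Gradient descent on f(x,y) = 8*x^2 + 7*y^2.
Starting point: (-3.2474, 3.712), alpha = 0.02
Step 1: grad_x = 2*8*-3.2474 = -51.9584, grad_y = 2*7*3.712 = 51.968
  x_1 = -3.2474 - 0.02*-51.9584 = -2.2082
  y_1 = 3.712 - 0.02*51.968 = 2.6726
Step 2: grad_x = 2*8*-2.2082 = -35.3317, grad_y = 2*7*2.6726 = 37.417
  x_2 = -2.2082 - 0.02*-35.3317 = -1.5016
  y_2 = 2.6726 - 0.02*37.417 = 1.9243
Step 3: grad_x = 2*8*-1.5016 = -24.0256, grad_y = 2*7*1.9243 = 26.9402
  x_3 = -1.5016 - 0.02*-24.0256 = -1.0211
  y_3 = 1.9243 - 0.02*26.9402 = 1.3855
Step 4: grad_x = 2*8*-1.0211 = -16.3374, grad_y = 2*7*1.3855 = 19.397
  x_4 = -1.0211 - 0.02*-16.3374 = -0.6943
  y_4 = 1.3855 - 0.02*19.397 = 0.9976
Step 5: grad_x = 2*8*-0.6943 = -11.1094, grad_y = 2*7*0.9976 = 13.9658
  x_5 = -0.6943 - 0.02*-11.1094 = -0.4722
  y_5 = 0.9976 - 0.02*13.9658 = 0.7182
f(-0.4722, 0.7182) = 8*(-0.4722)^2 + 7*0.7182^2 = 5.3945


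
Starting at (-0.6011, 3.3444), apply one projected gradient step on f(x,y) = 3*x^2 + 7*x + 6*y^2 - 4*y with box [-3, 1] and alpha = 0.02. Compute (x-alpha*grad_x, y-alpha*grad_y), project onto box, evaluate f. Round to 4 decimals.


Step 1: Compute gradient at (-0.6011, 3.3444).
grad_x = 2*3*-0.6011 + 7 = 3.3934
grad_y = 2*6*3.3444 - 4 = 36.1328
Step 2: Gradient step.
x_raw = -0.6011 - 0.02*3.3934 = -0.669
y_raw = 3.3444 - 0.02*36.1328 = 2.6217
Step 3: Project onto [-3, 1].
x_proj = clip(-0.669) = -0.669
y_proj = clip(2.6217) = 1.0
Step 4: Evaluate f.
f(-0.669, 1.0) = -1.3402


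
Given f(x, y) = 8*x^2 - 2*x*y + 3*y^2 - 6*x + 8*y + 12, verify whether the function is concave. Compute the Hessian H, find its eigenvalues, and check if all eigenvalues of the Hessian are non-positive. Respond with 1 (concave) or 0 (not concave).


The Hessian of f(x,y) = 8*x^2 - 2*x*y + 3*y^2 - 6*x + 8*y + 12 is:
H = [[16, -2], [-2, 6]]
Trace = 16 + 6 = 22
Determinant = 16*6 - (-2)^2 = 92
Discriminant = (22)^2 - 4*92 = 116.0
Eigenvalues: lambda_1 = 5.6148, lambda_2 = 16.3852
The function is not concave.

0


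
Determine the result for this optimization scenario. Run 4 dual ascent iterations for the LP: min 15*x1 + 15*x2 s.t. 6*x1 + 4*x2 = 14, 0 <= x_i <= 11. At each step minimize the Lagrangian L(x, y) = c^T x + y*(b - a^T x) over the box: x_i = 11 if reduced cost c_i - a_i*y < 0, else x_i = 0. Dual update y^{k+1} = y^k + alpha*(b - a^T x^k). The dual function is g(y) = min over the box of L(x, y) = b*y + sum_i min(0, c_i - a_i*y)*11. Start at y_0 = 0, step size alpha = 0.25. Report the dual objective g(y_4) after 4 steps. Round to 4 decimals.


Dual ascent for LP: min 15*x1 + 15*x2, 6*x1 + 4*x2 = 14, 0 <= x_i <= 11
Step 1: y^k = 0.0, reduced costs: (15.0, 15.0)
  x^k = (0.0, 0.0), subgradient = b - a^T x = 14.0
  y^{k+1} = 0.0 + 0.25*14.0 = 3.5
Step 2: y^k = 3.5, reduced costs: (-6.0, 1.0)
  x^k = (11.0, 0.0), subgradient = b - a^T x = -52.0
  y^{k+1} = 3.5 + 0.25*-52.0 = -9.5
Step 3: y^k = -9.5, reduced costs: (72.0, 53.0)
  x^k = (0.0, 0.0), subgradient = b - a^T x = 14.0
  y^{k+1} = -9.5 + 0.25*14.0 = -6.0
Step 4: y^k = -6.0, reduced costs: (51.0, 39.0)
  x^k = (0.0, 0.0), subgradient = b - a^T x = 14.0
  y^{k+1} = -6.0 + 0.25*14.0 = -2.5
Dual objective at y_4 = -2.5: reduced costs (30.0, 25.0), box minimizer x = (0.0, 0.0)
g(y_4) = b*y + (c1 - a1*y)*x1 + (c2 - a2*y)*x2 = 14*(-2.5) + 30.0*0.0 + 25.0*0.0 = -35.0 + 0.0 + 0.0 = -35.0


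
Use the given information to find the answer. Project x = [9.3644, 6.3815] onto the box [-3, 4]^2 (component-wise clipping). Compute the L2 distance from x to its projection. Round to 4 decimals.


Project each component onto [-3, 4].
clip(9.3644) = 4.0, clip(6.3815) = 4.0
Projection = [4.0, 4.0]
Squared diffs: [28.7768, 5.6715]
Distance = sqrt(34.4483) = 5.8693


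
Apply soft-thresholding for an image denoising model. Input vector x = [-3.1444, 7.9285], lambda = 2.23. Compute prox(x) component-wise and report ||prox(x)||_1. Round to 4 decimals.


Soft-thresholding with lambda = 2.23:
prox(-3.1444) = sign(-3.1444)*max(|-3.1444| - 2.23, 0) = -0.9144
prox(7.9285) = sign(7.9285)*max(|7.9285| - 2.23, 0) = 5.6985
prox(x) = [-0.9144, 5.6985]
||prox(x)||_1 = 0.9144 + 5.6985 = 6.6129


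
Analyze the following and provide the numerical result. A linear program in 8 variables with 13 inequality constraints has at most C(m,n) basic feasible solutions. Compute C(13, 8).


Each vertex corresponds to some choice of n active constraints out of m, so the number of vertices is at most C(m, n) = m! / (n!(m-n)!).
m = 13, n = 8
Numerator: 13 * 12 * 11 * 10 * 9 * 8 * 7 * 6
Denominator: 8! = 40320
C(13, 8) = 1287


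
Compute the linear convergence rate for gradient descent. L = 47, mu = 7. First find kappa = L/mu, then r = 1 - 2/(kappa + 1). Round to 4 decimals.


Step 1: Compute the condition number.
kappa = L/mu = 47/7 = 6.7143
Step 2: Compute the convergence rate.
r = 1 - 2/(kappa + 1) = 1 - 2*mu/(L + mu) = (L - mu)/(L + mu) = 40/54 = 0.7407


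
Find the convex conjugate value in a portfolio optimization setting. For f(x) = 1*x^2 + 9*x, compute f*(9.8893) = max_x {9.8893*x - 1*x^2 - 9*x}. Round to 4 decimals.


f*(y) = sup_x {y*x - a*x^2 - b*x} = sup_x {(y-b)*x - a*x^2}
FOC: (y - b) - 2a*x = 0 => x* = (y - b)/(2a)
x* = (9.8893 - 9)/(2*1) = 0.4447
f*(9.8893) = (y-b)^2/(4a) = (9.8893 - 9)^2/(4*1)
= 0.7909/4 = 0.1977


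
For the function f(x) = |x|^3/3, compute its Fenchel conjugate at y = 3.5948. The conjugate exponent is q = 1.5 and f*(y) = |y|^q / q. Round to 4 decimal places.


The conjugate exponent q satisfies 1/p + 1/q = 1.
p = 3, so q = 3/(3 - 1) = 1.5
|y|^q = 3.5948^1.5 = 6.8157
f*(3.5948) = 6.8157 / 1.5 = 4.5438


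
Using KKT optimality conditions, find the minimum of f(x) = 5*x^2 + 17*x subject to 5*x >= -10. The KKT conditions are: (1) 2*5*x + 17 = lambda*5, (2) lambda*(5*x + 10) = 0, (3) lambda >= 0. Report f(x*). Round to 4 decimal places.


Step 1: Try lambda = 0 (constraint inactive).
Stationarity: 2*5*x + 17 = 0
x* = -17/(2*5) = -1.7
Check constraint: 5*-1.7 = -8.5 >= -10 -- satisfied.
Step 2: Compute optimal value.
f(x*) = 5*(-1.7)^2 + 17*(-1.7) = -14.45


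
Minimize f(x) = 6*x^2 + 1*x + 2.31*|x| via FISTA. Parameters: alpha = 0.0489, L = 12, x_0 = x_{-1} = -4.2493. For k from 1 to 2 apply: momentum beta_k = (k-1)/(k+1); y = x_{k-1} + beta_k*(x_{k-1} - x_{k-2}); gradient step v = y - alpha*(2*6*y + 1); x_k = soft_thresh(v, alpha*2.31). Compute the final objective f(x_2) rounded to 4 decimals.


FISTA on f(x) = 6*x^2 + 1*x + 2.31*|x|
L = 12, alpha = 0.0489
Iteration 1: beta = 0.0, y = -4.2493 + 0.0*(-4.2493 + 4.2493) = -4.2493
  grad(y) = -49.9916, v = y - alpha*grad = -1.8047
  prox(v) = soft_thresh(-1.8047, 0.113) = -1.6918
Iteration 2: beta = 0.3333, y = -1.6918 + 0.3333*(-1.6918 + 4.2493) = -0.8392
  grad(y) = -9.0708, v = y - alpha*grad = -0.3957
  prox(v) = soft_thresh(-0.3957, 0.113) = -0.2827
f(x_2) = 6*(-0.2827)^2 + 1*(-0.2827) + 2.31*|-0.2827| = 0.8499


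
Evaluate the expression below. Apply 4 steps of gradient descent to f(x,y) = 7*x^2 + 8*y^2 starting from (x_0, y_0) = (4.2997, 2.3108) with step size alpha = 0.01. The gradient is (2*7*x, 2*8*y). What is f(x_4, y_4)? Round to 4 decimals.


Gradient descent on f(x,y) = 7*x^2 + 8*y^2.
Starting point: (4.2997, 2.3108), alpha = 0.01
Step 1: grad_x = 2*7*4.2997 = 60.1958, grad_y = 2*8*2.3108 = 36.9728
  x_1 = 4.2997 - 0.01*60.1958 = 3.6977
  y_1 = 2.3108 - 0.01*36.9728 = 1.9411
Step 2: grad_x = 2*7*3.6977 = 51.7684, grad_y = 2*8*1.9411 = 31.0572
  x_2 = 3.6977 - 0.01*51.7684 = 3.1801
  y_2 = 1.9411 - 0.01*31.0572 = 1.6305
Step 3: grad_x = 2*7*3.1801 = 44.5208, grad_y = 2*8*1.6305 = 26.088
  x_3 = 3.1801 - 0.01*44.5208 = 2.7348
  y_3 = 1.6305 - 0.01*26.088 = 1.3696
Step 4: grad_x = 2*7*2.7348 = 38.2879, grad_y = 2*8*1.3696 = 21.9139
  x_4 = 2.7348 - 0.01*38.2879 = 2.352
  y_4 = 1.3696 - 0.01*21.9139 = 1.1505
f(2.352, 1.1505) = 7*2.352^2 + 8*1.1505^2 = 49.3112


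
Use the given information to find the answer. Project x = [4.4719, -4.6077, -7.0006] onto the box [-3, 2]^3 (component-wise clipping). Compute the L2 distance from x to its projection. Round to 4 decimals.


Project each component onto [-3, 2].
clip(4.4719) = 2.0, clip(-4.6077) = -3.0, clip(-7.0006) = -3.0
Projection = [2.0, -3.0, -3.0]
Squared diffs: [6.1103, 2.5847, 16.0048]
Distance = sqrt(24.6998) = 4.9699


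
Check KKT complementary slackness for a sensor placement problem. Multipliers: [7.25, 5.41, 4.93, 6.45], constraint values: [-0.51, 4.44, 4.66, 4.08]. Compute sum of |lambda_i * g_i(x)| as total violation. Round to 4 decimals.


KKT complementary slackness check:
lambda_1 * g_1 = 7.25 * -0.51 = -3.6975
lambda_2 * g_2 = 5.41 * 4.44 = 24.0204
lambda_3 * g_3 = 4.93 * 4.66 = 22.9738
lambda_4 * g_4 = 6.45 * 4.08 = 26.316
Total violation = 3.6975 + 24.0204 + 22.9738 + 26.316 = 77.0077


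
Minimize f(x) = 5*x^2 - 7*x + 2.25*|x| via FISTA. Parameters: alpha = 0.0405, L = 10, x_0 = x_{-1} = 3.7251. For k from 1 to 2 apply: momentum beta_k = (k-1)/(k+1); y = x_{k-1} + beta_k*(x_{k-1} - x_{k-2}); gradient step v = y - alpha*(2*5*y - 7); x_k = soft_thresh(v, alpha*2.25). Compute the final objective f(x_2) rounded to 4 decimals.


FISTA on f(x) = 5*x^2 - 7*x + 2.25*|x|
L = 10, alpha = 0.0405
Iteration 1: beta = 0.0, y = 3.7251 + 0.0*(3.7251 - 3.7251) = 3.7251
  grad(y) = 30.251, v = y - alpha*grad = 2.4999
  prox(v) = soft_thresh(2.4999, 0.0911) = 2.4088
Iteration 2: beta = 0.3333, y = 2.4088 + 0.3333*(2.4088 - 3.7251) = 1.97
  grad(y) = 12.7005, v = y - alpha*grad = 1.4557
  prox(v) = soft_thresh(1.4557, 0.0911) = 1.3646
f(x_2) = 5*1.3646^2 - 7*1.3646 + 2.25*|1.3646| = 2.8284


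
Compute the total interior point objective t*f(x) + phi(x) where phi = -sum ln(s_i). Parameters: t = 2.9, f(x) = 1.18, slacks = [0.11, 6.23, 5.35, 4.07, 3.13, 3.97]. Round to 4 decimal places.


Step 1: Compute log-barrier.
ln values: [-2.2073, 1.8294, 1.6771, 1.4036, 1.141, 1.3788]
phi = -(-2.2073 + 1.8294 + 1.6771 + 1.4036 + 1.141 + 1.3788) = -5.2226
Step 2: Compute augmented objective.
t*f(x) = 2.9*1.18 = 3.422
Total = 3.422 - 5.2226 = -1.8006


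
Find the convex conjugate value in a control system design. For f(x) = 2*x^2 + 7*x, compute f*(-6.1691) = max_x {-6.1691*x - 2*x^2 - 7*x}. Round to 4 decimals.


f*(y) = sup_x {y*x - a*x^2 - b*x} = sup_x {(y-b)*x - a*x^2}
FOC: (y - b) - 2a*x = 0 => x* = (y - b)/(2a)
x* = (-6.1691 - 7)/(2*2) = -3.2923
f*(-6.1691) = (y-b)^2/(4a) = (-6.1691 - 7)^2/(4*2)
= 173.4252/8 = 21.6781


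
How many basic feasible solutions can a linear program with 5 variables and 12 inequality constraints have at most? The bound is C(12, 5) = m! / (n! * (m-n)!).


Each vertex corresponds to some choice of n active constraints out of m, so the number of vertices is at most C(m, n) = m! / (n!(m-n)!).
m = 12, n = 5
Numerator: 12 * 11 * 10 * 9 * 8
Denominator: 5! = 120
C(12, 5) = 792


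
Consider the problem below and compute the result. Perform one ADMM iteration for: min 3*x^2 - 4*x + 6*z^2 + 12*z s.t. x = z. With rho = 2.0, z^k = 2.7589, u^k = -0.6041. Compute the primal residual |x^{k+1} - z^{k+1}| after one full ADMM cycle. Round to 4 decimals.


ADMM iteration with rho = 2.0, z^k = 2.7589, u^k = -0.6041
Step 1: x-update.
Minimize 3*x^2 - 4*x + (2.0/2)*(x - 2.7589 - 0.6041)^2
FOC: (2*3 + 2.0)*x = 4 + 2.0*(2.7589 + 0.6041)
x^{k+1} = 1.3408
Step 2: z-update.
Minimize 6*z^2 + 12*z + (2.0/2)*(1.3408 - z - 0.6041)^2
FOC: (2*6 + 2.0)*z = -12 + 2.0*(1.3408 - 0.6041)
z^{k+1} = -0.7519
Step 3: u-update.
u^{k+1} = -0.6041 + 1.3408 + 0.7519 = 1.4886
Step 4: Primal residual = |1.3408 + 0.7519| = 2.0927


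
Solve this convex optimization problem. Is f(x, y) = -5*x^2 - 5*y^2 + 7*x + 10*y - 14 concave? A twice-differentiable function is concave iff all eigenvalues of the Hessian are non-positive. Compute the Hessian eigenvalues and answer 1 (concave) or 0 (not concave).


The Hessian of f(x,y) = -5*x^2 - 5*y^2 + 7*x + 10*y - 14 is:
H = [[-10, 0], [0, -10]]
Trace = -10 - 10 = -20
Determinant = -10*-10 - (0)^2 = 100
Discriminant = (-20)^2 - 4*100 = 0.0
Eigenvalues: lambda_1 = -10.0, lambda_2 = -10.0
The function is concave.

1


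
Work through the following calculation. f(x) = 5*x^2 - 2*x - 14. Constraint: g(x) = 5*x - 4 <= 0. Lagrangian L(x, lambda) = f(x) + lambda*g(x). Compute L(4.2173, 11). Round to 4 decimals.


Step 1: Evaluate f(x).
f(4.2173) = 5*4.2173^2 - 2*4.2173 - 14 = 66.4935
Step 2: Evaluate g(x).
g(4.2173) = 5*4.2173 - 4 = 17.0865
Step 3: Compute Lagrangian.
L = 66.4935 + 11*17.0865 = 254.445


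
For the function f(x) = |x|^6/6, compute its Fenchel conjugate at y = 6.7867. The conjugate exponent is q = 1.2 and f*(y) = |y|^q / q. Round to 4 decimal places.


The conjugate exponent q satisfies 1/p + 1/q = 1.
p = 6, so q = 6/(6 - 1) = 1.2
|y|^q = 6.7867^1.2 = 9.9538
f*(6.7867) = 9.9538 / 1.2 = 8.2949


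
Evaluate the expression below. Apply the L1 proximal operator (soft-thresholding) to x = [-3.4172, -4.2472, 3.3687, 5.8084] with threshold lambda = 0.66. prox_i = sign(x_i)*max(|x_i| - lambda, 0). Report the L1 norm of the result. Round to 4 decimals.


Soft-thresholding with lambda = 0.66:
prox(-3.4172) = sign(-3.4172)*max(|-3.4172| - 0.66, 0) = -2.7572
prox(-4.2472) = sign(-4.2472)*max(|-4.2472| - 0.66, 0) = -3.5872
prox(3.3687) = sign(3.3687)*max(|3.3687| - 0.66, 0) = 2.7087
prox(5.8084) = sign(5.8084)*max(|5.8084| - 0.66, 0) = 5.1484
prox(x) = [-2.7572, -3.5872, 2.7087, 5.1484]
||prox(x)||_1 = 2.7572 + 3.5872 + 2.7087 + 5.1484 = 14.2015


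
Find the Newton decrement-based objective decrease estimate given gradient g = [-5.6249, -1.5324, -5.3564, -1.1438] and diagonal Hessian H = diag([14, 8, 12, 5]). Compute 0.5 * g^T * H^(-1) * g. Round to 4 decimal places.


Step 1: H is diagonal, so H^(-1) * g = [-0.4018, -0.1916, -0.4464, -0.2288].
Step 2: g^T H^(-1) g = sum_i g_i^2 / H_ii
  = (-5.6249)^2/14 + (-1.5324)^2/8 + (-5.3564)^2/12 + (-1.1438)^2/5
  = 2.26 + 0.2935 + 2.3909 + 0.2617 = 5.2061
Step 3: Objective decrease = 0.5 * g^T H^(-1) g = 2.603


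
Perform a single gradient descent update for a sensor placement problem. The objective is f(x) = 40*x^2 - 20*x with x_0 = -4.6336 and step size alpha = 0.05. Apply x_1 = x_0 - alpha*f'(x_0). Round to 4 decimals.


We compute the gradient at x_0 and apply the update.
f'(x) = 80*x - 20
f'(-4.6336) = 80*-4.6336 - 20 = -390.688
x_1 = -4.6336 - 0.05*-390.688 = 14.9008


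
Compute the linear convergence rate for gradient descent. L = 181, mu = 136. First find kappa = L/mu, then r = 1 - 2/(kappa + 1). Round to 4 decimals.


Step 1: Compute the condition number.
kappa = L/mu = 181/136 = 1.3309
Step 2: Compute the convergence rate.
r = 1 - 2/(kappa + 1) = 1 - 2*mu/(L + mu) = (L - mu)/(L + mu) = 45/317 = 0.142


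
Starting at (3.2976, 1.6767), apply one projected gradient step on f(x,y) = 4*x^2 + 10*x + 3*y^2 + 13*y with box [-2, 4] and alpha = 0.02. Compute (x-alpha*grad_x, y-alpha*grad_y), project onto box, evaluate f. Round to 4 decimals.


Step 1: Compute gradient at (3.2976, 1.6767).
grad_x = 2*4*3.2976 + 10 = 36.3808
grad_y = 2*3*1.6767 + 13 = 23.0602
Step 2: Gradient step.
x_raw = 3.2976 - 0.02*36.3808 = 2.57
y_raw = 1.6767 - 0.02*23.0602 = 1.2155
Step 3: Project onto [-2, 4].
x_proj = clip(2.57) = 2.57
y_proj = clip(1.2155) = 1.2155
Step 4: Evaluate f.
f(2.57, 1.2155) = 72.3529


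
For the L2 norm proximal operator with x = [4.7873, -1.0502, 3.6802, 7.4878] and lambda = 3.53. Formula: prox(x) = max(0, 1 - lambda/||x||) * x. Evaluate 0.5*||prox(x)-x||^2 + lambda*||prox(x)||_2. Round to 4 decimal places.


Step 1: Compute ||x||.
||x|| = 9.6764
Step 2: Compute scaling factor.
scale = max(0, 1 - 3.53/9.6764) = 0.6352
Step 3: prox(x) = [3.0409, -0.6671, 2.3376, 4.7562]
||prox(x)|| = 6.1464
Step 4: Proximal objective.
0.5*||prox-x||^2 = 6.2305
lambda*||prox|| = 21.6968
Total = 27.9271


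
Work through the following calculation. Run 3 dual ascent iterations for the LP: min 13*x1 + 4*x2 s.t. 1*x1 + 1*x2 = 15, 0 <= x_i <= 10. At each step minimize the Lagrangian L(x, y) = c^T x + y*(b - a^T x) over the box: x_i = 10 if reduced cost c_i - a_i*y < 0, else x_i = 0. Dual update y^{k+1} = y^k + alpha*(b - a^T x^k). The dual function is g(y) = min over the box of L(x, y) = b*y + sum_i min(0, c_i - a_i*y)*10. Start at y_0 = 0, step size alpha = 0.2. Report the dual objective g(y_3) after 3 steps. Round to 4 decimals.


Dual ascent for LP: min 13*x1 + 4*x2, 1*x1 + 1*x2 = 15, 0 <= x_i <= 10
Step 1: y^k = 0.0, reduced costs: (13.0, 4.0)
  x^k = (0.0, 0.0), subgradient = b - a^T x = 15.0
  y^{k+1} = 0.0 + 0.2*15.0 = 3.0
Step 2: y^k = 3.0, reduced costs: (10.0, 1.0)
  x^k = (0.0, 0.0), subgradient = b - a^T x = 15.0
  y^{k+1} = 3.0 + 0.2*15.0 = 6.0
Step 3: y^k = 6.0, reduced costs: (7.0, -2.0)
  x^k = (0.0, 10.0), subgradient = b - a^T x = 5.0
  y^{k+1} = 6.0 + 0.2*5.0 = 7.0
Dual objective at y_3 = 7.0: reduced costs (6.0, -3.0), box minimizer x = (0.0, 10.0)
g(y_3) = b*y + (c1 - a1*y)*x1 + (c2 - a2*y)*x2 = 15*7.0 + 6.0*0.0 + (-3.0)*10.0 = 105.0 + 0.0 - 30.0 = 75.0


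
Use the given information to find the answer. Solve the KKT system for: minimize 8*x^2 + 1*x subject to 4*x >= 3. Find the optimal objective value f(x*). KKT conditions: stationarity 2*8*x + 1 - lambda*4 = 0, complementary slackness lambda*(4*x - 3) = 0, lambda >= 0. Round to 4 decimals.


Step 1: Try lambda = 0 (constraint inactive).
x_unc = -1/(2*8) = -0.0625
Check: 4*-0.0625 = -0.25 < 3 -- violated!
Step 2: Constraint must be active: 4*x = 3
x* = 3/4 = 0.75
lambda = (2*8*0.75 + 1)/4 = 3.25
Step 3: Compute optimal value.
f(x*) = 8*0.75^2 + 1*0.75 = 5.25


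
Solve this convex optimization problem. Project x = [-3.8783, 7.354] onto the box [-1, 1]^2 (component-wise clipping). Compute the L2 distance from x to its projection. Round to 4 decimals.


Project each component onto [-1, 1].
clip(-3.8783) = -1.0, clip(7.354) = 1.0
Projection = [-1.0, 1.0]
Squared diffs: [8.2846, 40.3733]
Distance = sqrt(48.6579) = 6.9755


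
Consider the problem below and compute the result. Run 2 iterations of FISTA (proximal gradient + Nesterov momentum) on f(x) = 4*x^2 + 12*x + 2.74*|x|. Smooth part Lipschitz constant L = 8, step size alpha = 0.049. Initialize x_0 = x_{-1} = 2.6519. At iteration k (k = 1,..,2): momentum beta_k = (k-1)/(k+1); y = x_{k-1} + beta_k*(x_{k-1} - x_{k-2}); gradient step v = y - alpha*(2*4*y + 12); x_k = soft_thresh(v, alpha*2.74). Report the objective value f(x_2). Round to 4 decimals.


FISTA on f(x) = 4*x^2 + 12*x + 2.74*|x|
L = 8, alpha = 0.049
Iteration 1: beta = 0.0, y = 2.6519 + 0.0*(2.6519 - 2.6519) = 2.6519
  grad(y) = 33.2152, v = y - alpha*grad = 1.0244
  prox(v) = soft_thresh(1.0244, 0.1343) = 0.8901
Iteration 2: beta = 0.3333, y = 0.8901 + 0.3333*(0.8901 - 2.6519) = 0.3028
  grad(y) = 14.4226, v = y - alpha*grad = -0.4039
  prox(v) = soft_thresh(-0.4039, 0.1343) = -0.2696
f(x_2) = 4*(-0.2696)^2 + 12*(-0.2696) + 2.74*|-0.2696| = -2.2059


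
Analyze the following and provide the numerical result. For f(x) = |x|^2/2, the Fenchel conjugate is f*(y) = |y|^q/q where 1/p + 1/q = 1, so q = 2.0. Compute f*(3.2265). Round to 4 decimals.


The conjugate exponent q satisfies 1/p + 1/q = 1.
p = 2, so q = 2/(2 - 1) = 2.0
|y|^q = 3.2265^2.0 = 10.4103
f*(3.2265) = 10.4103 / 2.0 = 5.2052


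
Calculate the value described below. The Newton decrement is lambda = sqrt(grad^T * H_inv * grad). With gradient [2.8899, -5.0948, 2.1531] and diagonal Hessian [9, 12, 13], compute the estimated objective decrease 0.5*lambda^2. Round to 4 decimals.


Step 1: H is diagonal, so H^(-1) * g = [0.3211, -0.4246, 0.1656].
Step 2: g^T H^(-1) g = sum_i g_i^2 / H_ii
  = (2.8899)^2/9 + (-5.0948)^2/12 + (2.1531)^2/13
  = 0.9279 + 2.1631 + 0.3566 = 3.4476
Step 3: Objective decrease = 0.5 * g^T H^(-1) g = 1.7238


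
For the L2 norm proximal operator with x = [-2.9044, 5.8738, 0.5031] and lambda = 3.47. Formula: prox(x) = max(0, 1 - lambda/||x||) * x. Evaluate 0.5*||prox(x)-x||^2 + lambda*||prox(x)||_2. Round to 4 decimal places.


Step 1: Compute ||x||.
||x|| = 6.5719
Step 2: Compute scaling factor.
scale = max(0, 1 - 3.47/6.5719) = 0.472
Step 3: prox(x) = [-1.3709, 2.7724, 0.2375]
||prox(x)|| = 3.1019
Step 4: Proximal objective.
0.5*||prox-x||^2 = 6.0205
lambda*||prox|| = 10.7636
Total = 16.7841


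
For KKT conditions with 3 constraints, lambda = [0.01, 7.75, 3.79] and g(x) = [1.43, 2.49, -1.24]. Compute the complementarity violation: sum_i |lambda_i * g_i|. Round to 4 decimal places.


KKT complementary slackness check:
lambda_1 * g_1 = 0.01 * 1.43 = 0.0143
lambda_2 * g_2 = 7.75 * 2.49 = 19.2975
lambda_3 * g_3 = 3.79 * -1.24 = -4.6996
Total violation = 0.0143 + 19.2975 + 4.6996 = 24.0114


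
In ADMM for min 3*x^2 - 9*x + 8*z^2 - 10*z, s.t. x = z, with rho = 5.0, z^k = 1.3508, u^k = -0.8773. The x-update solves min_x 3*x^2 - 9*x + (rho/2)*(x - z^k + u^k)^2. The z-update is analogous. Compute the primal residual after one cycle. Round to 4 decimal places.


ADMM iteration with rho = 5.0, z^k = 1.3508, u^k = -0.8773
Step 1: x-update.
Minimize 3*x^2 - 9*x + (5.0/2)*(x - 1.3508 - 0.8773)^2
FOC: (2*3 + 5.0)*x = 9 + 5.0*(1.3508 + 0.8773)
x^{k+1} = 1.831
Step 2: z-update.
Minimize 8*z^2 - 10*z + (5.0/2)*(1.831 - z - 0.8773)^2
FOC: (2*8 + 5.0)*z = 10 + 5.0*(1.831 - 0.8773)
z^{k+1} = 0.7033
Step 3: u-update.
u^{k+1} = -0.8773 + 1.831 - 0.7033 = 0.2504
Step 4: Primal residual = |1.831 - 0.7033| = 1.1277


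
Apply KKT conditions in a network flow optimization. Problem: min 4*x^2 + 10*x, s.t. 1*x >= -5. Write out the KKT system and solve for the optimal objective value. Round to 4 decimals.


Step 1: Try lambda = 0 (constraint inactive).
Stationarity: 2*4*x + 10 = 0
x* = -10/(2*4) = -1.25
Check constraint: 1*-1.25 = -1.25 >= -5 -- satisfied.
Step 2: Compute optimal value.
f(x*) = 4*(-1.25)^2 + 10*(-1.25) = -6.25


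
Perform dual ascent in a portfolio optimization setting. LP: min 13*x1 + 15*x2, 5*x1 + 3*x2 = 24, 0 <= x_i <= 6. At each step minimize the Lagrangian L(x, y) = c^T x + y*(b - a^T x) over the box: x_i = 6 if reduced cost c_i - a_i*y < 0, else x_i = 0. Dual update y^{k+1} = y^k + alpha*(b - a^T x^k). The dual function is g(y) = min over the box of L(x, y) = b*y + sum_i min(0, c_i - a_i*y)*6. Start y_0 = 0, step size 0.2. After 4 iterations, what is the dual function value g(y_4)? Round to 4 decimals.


Dual ascent for LP: min 13*x1 + 15*x2, 5*x1 + 3*x2 = 24, 0 <= x_i <= 6
Step 1: y^k = 0.0, reduced costs: (13.0, 15.0)
  x^k = (0.0, 0.0), subgradient = b - a^T x = 24.0
  y^{k+1} = 0.0 + 0.2*24.0 = 4.8
Step 2: y^k = 4.8, reduced costs: (-11.0, 0.6)
  x^k = (6.0, 0.0), subgradient = b - a^T x = -6.0
  y^{k+1} = 4.8 + 0.2*-6.0 = 3.6
Step 3: y^k = 3.6, reduced costs: (-5.0, 4.2)
  x^k = (6.0, 0.0), subgradient = b - a^T x = -6.0
  y^{k+1} = 3.6 + 0.2*-6.0 = 2.4
Step 4: y^k = 2.4, reduced costs: (1.0, 7.8)
  x^k = (0.0, 0.0), subgradient = b - a^T x = 24.0
  y^{k+1} = 2.4 + 0.2*24.0 = 7.2
Dual objective at y_4 = 7.2: reduced costs (-23.0, -6.6), box minimizer x = (6.0, 6.0)
g(y_4) = b*y + (c1 - a1*y)*x1 + (c2 - a2*y)*x2 = 24*7.2 + (-23.0)*6.0 + (-6.6)*6.0 = 172.8 - 138.0 - 39.6 = -4.8


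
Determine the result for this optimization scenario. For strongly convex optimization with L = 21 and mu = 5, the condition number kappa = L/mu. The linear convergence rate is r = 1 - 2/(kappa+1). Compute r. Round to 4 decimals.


Step 1: Compute the condition number.
kappa = L/mu = 21/5 = 4.2
Step 2: Compute the convergence rate.
r = 1 - 2/(kappa + 1) = 1 - 2*mu/(L + mu) = (L - mu)/(L + mu) = 16/26 = 0.6154


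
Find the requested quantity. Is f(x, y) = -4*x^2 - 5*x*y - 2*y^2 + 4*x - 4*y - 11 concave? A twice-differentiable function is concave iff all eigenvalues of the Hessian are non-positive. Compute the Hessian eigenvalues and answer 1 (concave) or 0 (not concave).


The Hessian of f(x,y) = -4*x^2 - 5*x*y - 2*y^2 + 4*x - 4*y - 11 is:
H = [[-8, -5], [-5, -4]]
Trace = -8 - 4 = -12
Determinant = -8*-4 - (-5)^2 = 7
Discriminant = (-12)^2 - 4*7 = 116.0
Eigenvalues: lambda_1 = -11.3852, lambda_2 = -0.6148
The function is concave.

1


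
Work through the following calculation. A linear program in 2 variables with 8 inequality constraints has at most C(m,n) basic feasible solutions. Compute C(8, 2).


Each vertex corresponds to some choice of n active constraints out of m, so the number of vertices is at most C(m, n) = m! / (n!(m-n)!).
m = 8, n = 2
Numerator: 8 * 7
Denominator: 2! = 2
C(8, 2) = 28


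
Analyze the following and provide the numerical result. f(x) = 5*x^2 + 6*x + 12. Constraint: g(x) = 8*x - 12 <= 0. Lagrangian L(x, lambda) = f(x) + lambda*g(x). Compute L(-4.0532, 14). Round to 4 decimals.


Step 1: Evaluate f(x).
f(-4.0532) = 5*(-4.0532)^2 + 6*(-4.0532) + 12 = 69.823
Step 2: Evaluate g(x).
g(-4.0532) = 8*-4.0532 - 12 = -44.4256
Step 3: Compute Lagrangian.
L = 69.823 + 14*-44.4256 = -552.1354


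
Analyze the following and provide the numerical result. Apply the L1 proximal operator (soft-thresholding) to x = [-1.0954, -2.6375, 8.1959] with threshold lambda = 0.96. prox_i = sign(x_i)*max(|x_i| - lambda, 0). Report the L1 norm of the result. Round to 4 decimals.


Soft-thresholding with lambda = 0.96:
prox(-1.0954) = sign(-1.0954)*max(|-1.0954| - 0.96, 0) = -0.1354
prox(-2.6375) = sign(-2.6375)*max(|-2.6375| - 0.96, 0) = -1.6775
prox(8.1959) = sign(8.1959)*max(|8.1959| - 0.96, 0) = 7.2359
prox(x) = [-0.1354, -1.6775, 7.2359]
||prox(x)||_1 = 0.1354 + 1.6775 + 7.2359 = 9.0488


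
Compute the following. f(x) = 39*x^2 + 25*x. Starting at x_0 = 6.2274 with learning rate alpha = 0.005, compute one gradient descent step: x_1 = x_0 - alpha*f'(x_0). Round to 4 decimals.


We compute the gradient at x_0 and apply the update.
f'(x) = 78*x + 25
f'(6.2274) = 78*6.2274 + 25 = 510.7372
x_1 = 6.2274 - 0.005*510.7372 = 3.6737


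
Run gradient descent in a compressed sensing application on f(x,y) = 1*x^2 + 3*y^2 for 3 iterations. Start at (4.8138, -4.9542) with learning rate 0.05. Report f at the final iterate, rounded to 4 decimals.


Gradient descent on f(x,y) = 1*x^2 + 3*y^2.
Starting point: (4.8138, -4.9542), alpha = 0.05
Step 1: grad_x = 2*1*4.8138 = 9.6276, grad_y = 2*3*-4.9542 = -29.7252
  x_1 = 4.8138 - 0.05*9.6276 = 4.3324
  y_1 = -4.9542 - 0.05*-29.7252 = -3.4679
Step 2: grad_x = 2*1*4.3324 = 8.6648, grad_y = 2*3*-3.4679 = -20.8076
  x_2 = 4.3324 - 0.05*8.6648 = 3.8992
  y_2 = -3.4679 - 0.05*-20.8076 = -2.4276
Step 3: grad_x = 2*1*3.8992 = 7.7984, grad_y = 2*3*-2.4276 = -14.5653
  x_3 = 3.8992 - 0.05*7.7984 = 3.5093
  y_3 = -2.4276 - 0.05*-14.5653 = -1.6993
f(3.5093, -1.6993) = 1*3.5093^2 + 3*(-1.6993)^2 = 20.9777


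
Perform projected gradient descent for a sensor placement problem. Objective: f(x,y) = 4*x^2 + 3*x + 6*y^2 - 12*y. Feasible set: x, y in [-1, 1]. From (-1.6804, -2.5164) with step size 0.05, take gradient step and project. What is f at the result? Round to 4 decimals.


Step 1: Compute gradient at (-1.6804, -2.5164).
grad_x = 2*4*-1.6804 + 3 = -10.4432
grad_y = 2*6*-2.5164 - 12 = -42.1968
Step 2: Gradient step.
x_raw = -1.6804 - 0.05*-10.4432 = -1.1582
y_raw = -2.5164 - 0.05*-42.1968 = -0.4066
Step 3: Project onto [-1, 1].
x_proj = clip(-1.1582) = -1.0
y_proj = clip(-0.4066) = -0.4066
Step 4: Evaluate f.
f(-1.0, -0.4066) = 6.8705


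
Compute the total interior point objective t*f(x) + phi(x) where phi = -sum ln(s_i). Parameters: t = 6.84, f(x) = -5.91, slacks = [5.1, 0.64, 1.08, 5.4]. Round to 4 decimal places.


Step 1: Compute log-barrier.
ln values: [1.6292, -0.4463, 0.077, 1.6864]
phi = -(1.6292 - 0.4463 + 0.077 + 1.6864) = -2.9463
Step 2: Compute augmented objective.
t*f(x) = 6.84*-5.91 = -40.4244
Total = -40.4244 - 2.9463 = -43.3707


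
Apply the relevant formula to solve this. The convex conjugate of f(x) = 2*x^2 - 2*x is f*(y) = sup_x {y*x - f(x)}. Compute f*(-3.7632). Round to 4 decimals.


f*(y) = sup_x {y*x - a*x^2 - b*x} = sup_x {(y-b)*x - a*x^2}
FOC: (y - b) - 2a*x = 0 => x* = (y - b)/(2a)
x* = (-3.7632 + 2)/(2*2) = -0.4408
f*(-3.7632) = (y-b)^2/(4a) = (-3.7632 + 2)^2/(4*2)
= 3.1089/8 = 0.3886


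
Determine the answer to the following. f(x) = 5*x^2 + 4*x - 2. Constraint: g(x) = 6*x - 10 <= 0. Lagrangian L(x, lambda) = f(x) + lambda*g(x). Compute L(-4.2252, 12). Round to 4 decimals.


Step 1: Evaluate f(x).
f(-4.2252) = 5*(-4.2252)^2 + 4*(-4.2252) - 2 = 70.3608
Step 2: Evaluate g(x).
g(-4.2252) = 6*-4.2252 - 10 = -35.3512
Step 3: Compute Lagrangian.
L = 70.3608 + 12*-35.3512 = -353.8536


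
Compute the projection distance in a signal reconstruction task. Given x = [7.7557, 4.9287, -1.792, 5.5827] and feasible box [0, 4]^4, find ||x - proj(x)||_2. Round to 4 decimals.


Project each component onto [0, 4].
clip(7.7557) = 4.0, clip(4.9287) = 4.0, clip(-1.792) = 0.0, clip(5.5827) = 4.0
Projection = [4.0, 4.0, 0.0, 4.0]
Squared diffs: [14.1053, 0.8625, 3.2113, 2.5049]
Distance = sqrt(20.684) = 4.548


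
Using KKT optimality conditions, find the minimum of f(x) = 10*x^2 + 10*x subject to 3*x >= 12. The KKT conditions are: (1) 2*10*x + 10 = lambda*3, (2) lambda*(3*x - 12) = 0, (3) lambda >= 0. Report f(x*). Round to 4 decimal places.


Step 1: Try lambda = 0 (constraint inactive).
x_unc = -10/(2*10) = -0.5
Check: 3*-0.5 = -1.5 < 12 -- violated!
Step 2: Constraint must be active: 3*x = 12
x* = 12/3 = 4.0
lambda = (2*10*4.0 + 10)/3 = 30.0
Step 3: Compute optimal value.
f(x*) = 10*4.0^2 + 10*4.0 = 200.0


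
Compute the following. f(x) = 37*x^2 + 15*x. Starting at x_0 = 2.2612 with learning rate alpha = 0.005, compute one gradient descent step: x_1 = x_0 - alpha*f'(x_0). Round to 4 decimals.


We compute the gradient at x_0 and apply the update.
f'(x) = 74*x + 15
f'(2.2612) = 74*2.2612 + 15 = 182.3288
x_1 = 2.2612 - 0.005*182.3288 = 1.3496


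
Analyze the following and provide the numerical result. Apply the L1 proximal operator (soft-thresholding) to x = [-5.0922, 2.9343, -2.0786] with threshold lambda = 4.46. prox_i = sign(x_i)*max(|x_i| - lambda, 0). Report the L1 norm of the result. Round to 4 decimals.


Soft-thresholding with lambda = 4.46:
prox(-5.0922) = sign(-5.0922)*max(|-5.0922| - 4.46, 0) = -0.6322
prox(2.9343) = sign(2.9343)*max(|2.9343| - 4.46, 0) = 0.0
prox(-2.0786) = sign(-2.0786)*max(|-2.0786| - 4.46, 0) = 0.0
prox(x) = [-0.6322, 0.0, 0.0]
||prox(x)||_1 = 0.6322 + 0.0 + 0.0 = 0.6322


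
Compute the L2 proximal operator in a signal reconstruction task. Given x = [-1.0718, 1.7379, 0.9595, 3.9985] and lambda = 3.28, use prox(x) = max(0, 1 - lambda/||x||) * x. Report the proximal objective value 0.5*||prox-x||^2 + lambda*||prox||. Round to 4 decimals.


Step 1: Compute ||x||.
||x|| = 4.591
Step 2: Compute scaling factor.
scale = max(0, 1 - 3.28/4.591) = 0.2856
Step 3: prox(x) = [-0.3061, 0.4963, 0.274, 1.1418]
||prox(x)|| = 1.311
Step 4: Proximal objective.
0.5*||prox-x||^2 = 5.3792
lambda*||prox|| = 4.3001
Total = 9.6794


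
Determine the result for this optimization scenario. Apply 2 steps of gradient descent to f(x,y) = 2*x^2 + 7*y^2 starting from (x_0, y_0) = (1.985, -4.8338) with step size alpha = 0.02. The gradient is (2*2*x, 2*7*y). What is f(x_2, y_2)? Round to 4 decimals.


Gradient descent on f(x,y) = 2*x^2 + 7*y^2.
Starting point: (1.985, -4.8338), alpha = 0.02
Step 1: grad_x = 2*2*1.985 = 7.94, grad_y = 2*7*-4.8338 = -67.6732
  x_1 = 1.985 - 0.02*7.94 = 1.8262
  y_1 = -4.8338 - 0.02*-67.6732 = -3.4803
Step 2: grad_x = 2*2*1.8262 = 7.3048, grad_y = 2*7*-3.4803 = -48.7247
  x_2 = 1.8262 - 0.02*7.3048 = 1.6801
  y_2 = -3.4803 - 0.02*-48.7247 = -2.5058
f(1.6801, -2.5058) = 2*1.6801^2 + 7*(-2.5058)^2 = 49.6002


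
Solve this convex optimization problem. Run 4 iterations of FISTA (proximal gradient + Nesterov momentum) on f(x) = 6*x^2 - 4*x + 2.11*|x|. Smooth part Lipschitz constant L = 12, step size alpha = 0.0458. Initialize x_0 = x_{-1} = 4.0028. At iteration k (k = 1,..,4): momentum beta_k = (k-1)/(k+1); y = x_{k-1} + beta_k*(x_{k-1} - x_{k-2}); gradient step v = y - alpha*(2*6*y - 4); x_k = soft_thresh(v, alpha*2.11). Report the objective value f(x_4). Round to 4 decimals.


FISTA on f(x) = 6*x^2 - 4*x + 2.11*|x|
L = 12, alpha = 0.0458
Iteration 1: beta = 0.0, y = 4.0028 + 0.0*(4.0028 - 4.0028) = 4.0028
  grad(y) = 44.0336, v = y - alpha*grad = 1.9861
  prox(v) = soft_thresh(1.9861, 0.0966) = 1.8894
Iteration 2: beta = 0.3333, y = 1.8894 + 0.3333*(1.8894 - 4.0028) = 1.185
  grad(y) = 10.2196, v = y - alpha*grad = 0.7169
  prox(v) = soft_thresh(0.7169, 0.0966) = 0.6203
Iteration 3: beta = 0.5, y = 0.6203 + 0.5*(0.6203 - 1.8894) = -0.0143
  grad(y) = -4.1717, v = y - alpha*grad = 0.1768
  prox(v) = soft_thresh(0.1768, 0.0966) = 0.0801
Iteration 4: beta = 0.6, y = 0.0801 + 0.6*(0.0801 - 0.6203) = -0.244
  grad(y) = -6.9277, v = y - alpha*grad = 0.0733
  prox(v) = soft_thresh(0.0733, 0.0966) = 0.0
f(x_4) = 6*0.0^2 - 4*0.0 + 2.11*|0.0| = 0.0


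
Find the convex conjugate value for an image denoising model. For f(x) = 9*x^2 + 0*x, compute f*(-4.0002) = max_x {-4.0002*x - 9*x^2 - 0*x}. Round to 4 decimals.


f*(y) = sup_x {y*x - a*x^2 - b*x} = sup_x {(y-b)*x - a*x^2}
FOC: (y - b) - 2a*x = 0 => x* = (y - b)/(2a)
x* = (-4.0002 - 0)/(2*9) = -0.2222
f*(-4.0002) = (y-b)^2/(4a) = (-4.0002 - 0)^2/(4*9)
= 16.0016/36 = 0.4445


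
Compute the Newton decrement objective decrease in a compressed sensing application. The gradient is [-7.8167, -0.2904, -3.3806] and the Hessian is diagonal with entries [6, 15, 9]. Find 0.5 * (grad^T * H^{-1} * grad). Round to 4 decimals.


Step 1: H is diagonal, so H^(-1) * g = [-1.3028, -0.0194, -0.3756].
Step 2: g^T H^(-1) g = sum_i g_i^2 / H_ii
  = (-7.8167)^2/6 + (-0.2904)^2/15 + (-3.3806)^2/9
  = 10.1835 + 0.0056 + 1.2698 = 11.4589
Step 3: Objective decrease = 0.5 * g^T H^(-1) g = 5.7295


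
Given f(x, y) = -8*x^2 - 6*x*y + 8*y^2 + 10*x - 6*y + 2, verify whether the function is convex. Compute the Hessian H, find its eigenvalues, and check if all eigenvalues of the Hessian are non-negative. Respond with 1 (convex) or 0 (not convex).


The Hessian of f(x,y) = -8*x^2 - 6*x*y + 8*y^2 + 10*x - 6*y + 2 is:
H = [[-16, -6], [-6, 16]]
Trace = -16 + 16 = 0
Determinant = -16*16 - (-6)^2 = -292
Discriminant = (0)^2 - 4*-292 = 1168.0
Eigenvalues: lambda_1 = -17.088, lambda_2 = 17.088
The function is not convex.

0


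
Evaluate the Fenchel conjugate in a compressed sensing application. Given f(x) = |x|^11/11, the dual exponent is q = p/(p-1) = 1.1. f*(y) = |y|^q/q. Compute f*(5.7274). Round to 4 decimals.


The conjugate exponent q satisfies 1/p + 1/q = 1.
p = 11, so q = 11/(11 - 1) = 1.1
|y|^q = 5.7274^1.1 = 6.8195
f*(5.7274) = 6.8195 / 1.1 = 6.1996


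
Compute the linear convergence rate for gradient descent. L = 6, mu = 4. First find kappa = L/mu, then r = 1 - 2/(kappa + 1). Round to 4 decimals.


Step 1: Compute the condition number.
kappa = L/mu = 6/4 = 1.5
Step 2: Compute the convergence rate.
r = 1 - 2/(kappa + 1) = 1 - 2*mu/(L + mu) = (L - mu)/(L + mu) = 2/10 = 0.2


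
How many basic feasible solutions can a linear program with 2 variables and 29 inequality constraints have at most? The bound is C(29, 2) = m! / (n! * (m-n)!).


Each vertex corresponds to some choice of n active constraints out of m, so the number of vertices is at most C(m, n) = m! / (n!(m-n)!).
m = 29, n = 2
Numerator: 29 * 28
Denominator: 2! = 2
C(29, 2) = 406


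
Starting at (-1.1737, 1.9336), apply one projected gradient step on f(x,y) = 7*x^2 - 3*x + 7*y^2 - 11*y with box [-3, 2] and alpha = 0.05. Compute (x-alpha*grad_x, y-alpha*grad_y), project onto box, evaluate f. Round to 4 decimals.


Step 1: Compute gradient at (-1.1737, 1.9336).
grad_x = 2*7*-1.1737 - 3 = -19.4318
grad_y = 2*7*1.9336 - 11 = 16.0704
Step 2: Gradient step.
x_raw = -1.1737 - 0.05*-19.4318 = -0.2021
y_raw = 1.9336 - 0.05*16.0704 = 1.1301
Step 3: Project onto [-3, 2].
x_proj = clip(-0.2021) = -0.2021
y_proj = clip(1.1301) = 1.1301
Step 4: Evaluate f.
f(-0.2021, 1.1301) = -2.599


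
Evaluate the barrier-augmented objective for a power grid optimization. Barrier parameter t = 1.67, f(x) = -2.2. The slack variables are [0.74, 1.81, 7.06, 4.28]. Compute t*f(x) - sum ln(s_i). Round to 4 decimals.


Step 1: Compute log-barrier.
ln values: [-0.3011, 0.5933, 1.9544, 1.454]
phi = -(-0.3011 + 0.5933 + 1.9544 + 1.454) = -3.7006
Step 2: Compute augmented objective.
t*f(x) = 1.67*-2.2 = -3.674
Total = -3.674 - 3.7006 = -7.3746
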